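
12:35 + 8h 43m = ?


Start: 755 minutes from midnight
Add: 523 minutes
Total: 1278 minutes
Hours: 1278 ÷ 60 = 21 remainder 18

21:18


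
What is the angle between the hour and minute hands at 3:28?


Hour hand = 3×30 + 28×0.5 = 104.0°
Minute hand = 28×6 = 168°
Difference = |104.0 - 168| = 64.0°

64.0°


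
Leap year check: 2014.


No

Rules: divisible by 4 AND (not by 100 OR by 400)
2014 ÷ 4 = 503 remainder 2 → not divisible by 4
Not divisible by 4 → not a leap year


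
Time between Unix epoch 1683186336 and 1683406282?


Difference = 1683406282 - 1683186336 = 219946 seconds
In hours: 219946 / 3600 ≈ 61.1
In days: 219946 / 86400 ≈ 2.55

219946 seconds (61.1 hours / 2.55 days)


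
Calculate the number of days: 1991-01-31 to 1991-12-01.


304 days

From January 31, 1991 to December 1, 1991
Rest of January 1991: 31 - 31 = 0
Full months: February 1991 28, March 31, April 30, May 31, June 30, July 31, August 31, September 30, October 31, November 30
Days into December 1991: 1
Total = 0 + 28 + 31 + 30 + 31 + 30 + 31 + 31 + 30 + 31 + 30 + 1 = 304 days


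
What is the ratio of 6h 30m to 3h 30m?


13:7 (1.86)

Duration 1: 390 minutes
Duration 2: 210 minutes
Ratio = 390:210
GCD = 30
Simplified = 13:7
As a decimal: 13/7 ≈ 1.86


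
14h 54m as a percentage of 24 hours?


Total minutes: 14×60 + 54 = 894
Day = 24×60 = 1440 minutes
Fraction = 894/1440 ≈ 0.6208
As a percentage: 894/1440 × 100 ≈ 62.08%

0.6208 (62.08%)


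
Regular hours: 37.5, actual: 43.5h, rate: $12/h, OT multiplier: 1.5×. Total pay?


$558.00

Regular: 37.5h × $12 = $450.00
Overtime: 43.5 - 37.5 = 6.0h
OT pay: 6.0h × $12 × 1.5 = $108.00
Total = $450.00 + $108.00 = $558.00


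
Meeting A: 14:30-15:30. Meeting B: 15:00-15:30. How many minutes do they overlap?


Meeting A: 870-930 (in minutes from midnight)
Meeting B: 900-930
Overlap start = max(870, 900) = 900
Overlap end = min(930, 930) = 930
Overlap = max(0, 930 - 900) = 30 min

30 minutes


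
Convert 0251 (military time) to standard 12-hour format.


2:51 AM

Hour: 2
2 < 12 → AM


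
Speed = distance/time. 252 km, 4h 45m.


53.1 km/h

Distance: 252 km
Time: 4h 45m = 285 min = 285/60 = 19/4 hours
Speed = 252 ÷ (19/4) = 252 × 4 / 19 = 1008/19 ≈ 53.1 km/h


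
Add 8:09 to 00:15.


Start: 15 minutes from midnight
Add: 489 minutes
Total: 504 minutes
Hours: 504 ÷ 60 = 8 remainder 24

08:24


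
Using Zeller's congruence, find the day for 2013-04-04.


Thursday

Zeller's congruence:
q=4, m=4, k=13, j=20
h = (4 + ⌊13×5/5⌋ + 13 + ⌊13/4⌋ + ⌊20/4⌋ - 2×20) mod 7
= (4 + 13 + 13 + 3 + 5 - 40) mod 7
= -2 mod 7 = 5
h=5 → Thursday


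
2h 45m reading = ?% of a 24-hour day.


Time: 165 minutes
Day: 1440 minutes
Percentage = (165/1440) × 100 ≈ 11.5%

11.5%


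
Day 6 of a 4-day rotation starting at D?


Shifts: A, B, C, D
Start: D (index 3)
Day 6: (3 + 6 - 1) mod 4
= 8 mod 4
= 0
Index 0 → shift A

Shift A


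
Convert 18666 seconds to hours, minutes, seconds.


5h 11m 6s

Hours: 18666 ÷ 3600 = 5 remainder 666
Minutes: 666 ÷ 60 = 11 remainder 6
Seconds: 6


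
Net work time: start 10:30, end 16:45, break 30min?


5h 45m (345 minutes)

Total time = (16×60+45) - (10×60+30)
= 1005 - 630 = 375 min
Minus break: 375 - 30 = 345 min
= 5h 45m


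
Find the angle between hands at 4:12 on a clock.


54.0°

Hour hand = 4×30 + 12×0.5 = 126.0°
Minute hand = 12×6 = 72°
Difference = |126.0 - 72| = 54.0°


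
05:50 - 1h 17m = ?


Start: 350 minutes from midnight
Subtract: 77 minutes
Remaining: 350 - 77 = 273
Hours: 4, Minutes: 33

04:33


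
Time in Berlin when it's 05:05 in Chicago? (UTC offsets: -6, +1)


12:05

Time difference = UTC+1 - UTC-6 = +7 hours
New hour = (5 + 7) mod 24
= 12 mod 24 = 12
Minutes unchanged → 12:05


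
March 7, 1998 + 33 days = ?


April 9, 1998

Start: March 7, 1998
Add 33 days
March 7 → April 1: 31 - 7 + 1 = 25 days (33 - 25 = 8 left)
April 1 + 8 = April 9, 1998


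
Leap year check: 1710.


Rules: divisible by 4 AND (not by 100 OR by 400)
1710 ÷ 4 = 427 remainder 2 → not divisible by 4
Not divisible by 4 → not a leap year

No


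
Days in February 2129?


Month: February (month 2)
February: 28 or 29 (leap year)
2129 leap year? No

28 days


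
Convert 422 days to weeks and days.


60 weeks 2 days

Weeks: 422 ÷ 7 = 60 remainder 2


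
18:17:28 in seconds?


65848 seconds

Hours: 18 × 3600 = 64800
Minutes: 17 × 60 = 1020
Seconds: 28
Total = 64800 + 1020 + 28 = 65848


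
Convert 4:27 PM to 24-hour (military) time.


16:27

Input: 4:27 PM
PM: 4 + 12 = 16


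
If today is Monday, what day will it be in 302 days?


Start: Monday (index 0)
(0 + 302) mod 7
= 302 mod 7
= 1
Index 1 → Tuesday

Tuesday


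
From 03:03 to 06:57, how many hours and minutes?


End time in minutes: 6×60 + 57 = 417
Start time in minutes: 3×60 + 3 = 183
Difference = 417 - 183 = 234 minutes
= 3 hours 54 minutes

3h 54m


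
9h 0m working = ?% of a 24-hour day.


37.5%

Time: 540 minutes
Day: 1440 minutes
Percentage = (540/1440) × 100 = 37.5%


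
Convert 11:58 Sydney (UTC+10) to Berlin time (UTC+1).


Time difference = UTC+1 - UTC+10 = -9 hours
New hour = (11 -9) mod 24
= 2 mod 24 = 2
Minutes unchanged → 02:58

02:58


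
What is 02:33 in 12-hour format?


Hour: 2
2 < 12 → AM

2:33 AM


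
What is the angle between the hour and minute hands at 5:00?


Hour hand = 5×30 + 0×0.5 = 150.0°
Minute hand = 0×6 = 0°
Difference = |150.0 - 0| = 150.0°

150.0°


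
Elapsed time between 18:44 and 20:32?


End time in minutes: 20×60 + 32 = 1232
Start time in minutes: 18×60 + 44 = 1124
Difference = 1232 - 1124 = 108 minutes
= 1 hours 48 minutes

1h 48m


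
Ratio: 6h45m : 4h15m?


Duration 1: 405 minutes
Duration 2: 255 minutes
Ratio = 405:255
GCD = 15
Simplified = 27:17
As a decimal: 27/17 ≈ 1.59

27:17 (1.59)


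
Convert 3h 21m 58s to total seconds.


Hours: 3 × 3600 = 10800
Minutes: 21 × 60 = 1260
Seconds: 58
Total = 10800 + 1260 + 58 = 12118

12118 seconds


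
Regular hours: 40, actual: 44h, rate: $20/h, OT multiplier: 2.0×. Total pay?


Regular: 40h × $20 = $800.00
Overtime: 44 - 40 = 4h
OT pay: 4h × $20 × 2.0 = $160.00
Total = $800.00 + $160.00 = $960.00

$960.00


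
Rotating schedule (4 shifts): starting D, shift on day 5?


Shift D

Shifts: A, B, C, D
Start: D (index 3)
Day 5: (3 + 5 - 1) mod 4
= 7 mod 4
= 3
Index 3 → shift D


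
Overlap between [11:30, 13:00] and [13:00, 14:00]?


0 minutes

Meeting A: 690-780 (in minutes from midnight)
Meeting B: 780-840
Overlap start = max(690, 780) = 780
Overlap end = min(780, 840) = 780
Overlap = max(0, 780 - 780) = 0 min


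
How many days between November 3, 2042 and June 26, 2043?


235 days

From November 3, 2042 to June 26, 2043
Rest of November 2042: 30 - 3 = 27
Full months: December 31, January 31, February 2043 28, March 31, April 30, May 31
Days into June 2043: 26
Total = 27 + 31 + 31 + 28 + 31 + 30 + 31 + 26 = 235 days


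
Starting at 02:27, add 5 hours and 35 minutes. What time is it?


Start: 147 minutes from midnight
Add: 335 minutes
Total: 482 minutes
Hours: 482 ÷ 60 = 8 remainder 2

08:02


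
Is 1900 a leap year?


No

Rules: divisible by 4 AND (not by 100 OR by 400)
1900 ÷ 4 = 475 exactly → divisible by 4
1900 ÷ 100 = 19 exactly → divisible by 100
1900 ÷ 400 = 4 remainder 300 → not divisible by 400
Divisible by 100 but not by 400 → not a leap year


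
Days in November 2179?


Month: November (month 11)
November has 30 days

30 days


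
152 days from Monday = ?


Start: Monday (index 0)
(0 + 152) mod 7
= 152 mod 7
= 5
Index 5 → Saturday

Saturday


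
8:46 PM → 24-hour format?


20:46

Input: 8:46 PM
PM: 8 + 12 = 20


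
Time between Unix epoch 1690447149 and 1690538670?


91521 seconds (25.4 hours / 1.06 days)

Difference = 1690538670 - 1690447149 = 91521 seconds
In hours: 91521 / 3600 ≈ 25.4
In days: 91521 / 86400 ≈ 1.06


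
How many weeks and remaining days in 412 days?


Weeks: 412 ÷ 7 = 58 remainder 6

58 weeks 6 days


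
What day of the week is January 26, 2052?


Zeller's congruence:
q=26, m=13, k=51, j=20
h = (26 + ⌊13×14/5⌋ + 51 + ⌊51/4⌋ + ⌊20/4⌋ - 2×20) mod 7
= (26 + 36 + 51 + 12 + 5 - 40) mod 7
= 90 mod 7 = 6
h=6 → Friday

Friday


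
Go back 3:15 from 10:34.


Start: 634 minutes from midnight
Subtract: 195 minutes
Remaining: 634 - 195 = 439
Hours: 7, Minutes: 19

07:19


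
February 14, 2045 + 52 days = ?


April 7, 2045

Start: February 14, 2045
Add 52 days
February 14 → March 1: 28 - 14 + 1 = 15 days (52 - 15 = 37 left)
March 1 → April 1: 31 - 1 + 1 = 31 days (37 - 31 = 6 left)
April 1 + 6 = April 7, 2045


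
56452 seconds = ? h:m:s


Hours: 56452 ÷ 3600 = 15 remainder 2452
Minutes: 2452 ÷ 60 = 40 remainder 52
Seconds: 52

15h 40m 52s


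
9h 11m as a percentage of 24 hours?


0.3826 (38.26%)

Total minutes: 9×60 + 11 = 551
Day = 24×60 = 1440 minutes
Fraction = 551/1440 ≈ 0.3826
As a percentage: 551/1440 × 100 ≈ 38.26%


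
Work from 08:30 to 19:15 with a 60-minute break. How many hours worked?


Total time = (19×60+15) - (8×60+30)
= 1155 - 510 = 645 min
Minus break: 645 - 60 = 585 min
= 9h 45m

9h 45m (585 minutes)


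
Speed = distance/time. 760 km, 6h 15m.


121.6 km/h

Distance: 760 km
Time: 6h 15m = 375 min = 375/60 = 25/4 hours
Speed = 760 ÷ (25/4) = 760 × 4 / 25 = 3040/25 = 121.6 km/h


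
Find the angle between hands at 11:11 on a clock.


Hour hand = 11×30 + 11×0.5 = 335.5°
Minute hand = 11×6 = 66°
Difference = |335.5 - 66| = 269.5°
Since > 180°: 360 - 269.5 = 90.5°

90.5°


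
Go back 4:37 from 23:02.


Start: 1382 minutes from midnight
Subtract: 277 minutes
Remaining: 1382 - 277 = 1105
Hours: 18, Minutes: 25

18:25


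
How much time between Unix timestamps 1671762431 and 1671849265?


Difference = 1671849265 - 1671762431 = 86834 seconds
In hours: 86834 / 3600 ≈ 24.1
In days: 86834 / 86400 ≈ 1.01

86834 seconds (24.1 hours / 1.01 days)


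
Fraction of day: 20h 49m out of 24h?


Total minutes: 20×60 + 49 = 1249
Day = 24×60 = 1440 minutes
Fraction = 1249/1440 ≈ 0.8674
As a percentage: 1249/1440 × 100 ≈ 86.74%

0.8674 (86.74%)


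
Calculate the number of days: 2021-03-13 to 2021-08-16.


156 days

From March 13, 2021 to August 16, 2021
Rest of March 2021: 31 - 13 = 18
Full months: April 30, May 31, June 30, July 31
Days into August 2021: 16
Total = 18 + 30 + 31 + 30 + 31 + 16 = 156 days


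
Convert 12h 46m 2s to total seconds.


Hours: 12 × 3600 = 43200
Minutes: 46 × 60 = 2760
Seconds: 2
Total = 43200 + 2760 + 2 = 45962

45962 seconds


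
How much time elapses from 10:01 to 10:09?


End time in minutes: 10×60 + 9 = 609
Start time in minutes: 10×60 + 1 = 601
Difference = 609 - 601 = 8 minutes
= 0 hours 8 minutes

0h 8m


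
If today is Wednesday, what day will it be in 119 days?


Wednesday

Start: Wednesday (index 2)
(2 + 119) mod 7
= 121 mod 7
= 2
Index 2 → Wednesday


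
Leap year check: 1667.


Rules: divisible by 4 AND (not by 100 OR by 400)
1667 ÷ 4 = 416 remainder 3 → not divisible by 4
Not divisible by 4 → not a leap year

No


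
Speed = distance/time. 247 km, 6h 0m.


Distance: 247 km
Time: 6 hours
Speed = 247 / 6 ≈ 41.2 km/h

41.2 km/h


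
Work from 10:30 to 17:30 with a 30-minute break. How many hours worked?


Total time = (17×60+30) - (10×60+30)
= 1050 - 630 = 420 min
Minus break: 420 - 30 = 390 min
= 6h 30m

6h 30m (390 minutes)


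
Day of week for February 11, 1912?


Sunday

Zeller's congruence:
q=11, m=14, k=11, j=19
h = (11 + ⌊13×15/5⌋ + 11 + ⌊11/4⌋ + ⌊19/4⌋ - 2×19) mod 7
= (11 + 39 + 11 + 2 + 4 - 38) mod 7
= 29 mod 7 = 1
h=1 → Sunday


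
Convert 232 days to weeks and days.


Weeks: 232 ÷ 7 = 33 remainder 1

33 weeks 1 days


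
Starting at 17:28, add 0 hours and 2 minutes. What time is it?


Start: 1048 minutes from midnight
Add: 2 minutes
Total: 1050 minutes
Hours: 1050 ÷ 60 = 17 remainder 30

17:30


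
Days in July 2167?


Month: July (month 7)
July has 31 days

31 days


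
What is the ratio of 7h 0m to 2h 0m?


Duration 1: 420 minutes
Duration 2: 120 minutes
Ratio = 420:120
GCD = 60
Simplified = 7:2
As a decimal: 7/2 = 3.50

7:2 (3.50)


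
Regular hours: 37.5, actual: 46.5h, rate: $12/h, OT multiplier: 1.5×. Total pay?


$612.00

Regular: 37.5h × $12 = $450.00
Overtime: 46.5 - 37.5 = 9.0h
OT pay: 9.0h × $12 × 1.5 = $162.00
Total = $450.00 + $162.00 = $612.00


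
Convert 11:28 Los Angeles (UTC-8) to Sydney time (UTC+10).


05:28 (next day)

Time difference = UTC+10 - UTC-8 = +18 hours
New hour = (11 + 18) mod 24
= 29 mod 24 = 5
Minutes unchanged → 05:28; 29 ≥ 24 → next day


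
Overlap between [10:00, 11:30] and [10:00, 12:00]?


Meeting A: 600-690 (in minutes from midnight)
Meeting B: 600-720
Overlap start = max(600, 600) = 600
Overlap end = min(690, 720) = 690
Overlap = max(0, 690 - 600) = 90 min

90 minutes


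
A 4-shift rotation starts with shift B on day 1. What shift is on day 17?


Shift B

Shifts: A, B, C, D
Start: B (index 1)
Day 17: (1 + 17 - 1) mod 4
= 17 mod 4
= 1
Index 1 → shift B


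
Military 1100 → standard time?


Hour: 11
11 < 12 → AM

11:00 AM


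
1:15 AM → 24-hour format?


01:15

Input: 1:15 AM
AM hour stays: 1


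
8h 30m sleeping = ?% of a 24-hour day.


Time: 510 minutes
Day: 1440 minutes
Percentage = (510/1440) × 100 ≈ 35.4%

35.4%


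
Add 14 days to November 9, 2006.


Start: November 9, 2006
Add 14 days
November 9 + 14 = November 23, 2006

November 23, 2006


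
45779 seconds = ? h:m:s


Hours: 45779 ÷ 3600 = 12 remainder 2579
Minutes: 2579 ÷ 60 = 42 remainder 59
Seconds: 59

12h 42m 59s


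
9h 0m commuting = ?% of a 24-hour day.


Time: 540 minutes
Day: 1440 minutes
Percentage = (540/1440) × 100 = 37.5%

37.5%


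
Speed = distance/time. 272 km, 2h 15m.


120.9 km/h

Distance: 272 km
Time: 2h 15m = 135 min = 135/60 = 9/4 hours
Speed = 272 ÷ (9/4) = 272 × 4 / 9 = 1088/9 ≈ 120.9 km/h


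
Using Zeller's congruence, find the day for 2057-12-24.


Monday

Zeller's congruence:
q=24, m=12, k=57, j=20
h = (24 + ⌊13×13/5⌋ + 57 + ⌊57/4⌋ + ⌊20/4⌋ - 2×20) mod 7
= (24 + 33 + 57 + 14 + 5 - 40) mod 7
= 93 mod 7 = 2
h=2 → Monday


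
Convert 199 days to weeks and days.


28 weeks 3 days

Weeks: 199 ÷ 7 = 28 remainder 3


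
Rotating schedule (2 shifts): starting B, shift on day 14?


Shift A

Shifts: A, B
Start: B (index 1)
Day 14: (1 + 14 - 1) mod 2
= 14 mod 2
= 0
Index 0 → shift A


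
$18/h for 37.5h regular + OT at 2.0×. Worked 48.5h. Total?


Regular: 37.5h × $18 = $675.00
Overtime: 48.5 - 37.5 = 11.0h
OT pay: 11.0h × $18 × 2.0 = $396.00
Total = $675.00 + $396.00 = $1071.00

$1071.00


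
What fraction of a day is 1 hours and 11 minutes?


Total minutes: 1×60 + 11 = 71
Day = 24×60 = 1440 minutes
Fraction = 71/1440 ≈ 0.0493
As a percentage: 71/1440 × 100 ≈ 4.93%

0.0493 (4.93%)


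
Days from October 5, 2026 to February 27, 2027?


145 days

From October 5, 2026 to February 27, 2027
Rest of October 2026: 31 - 5 = 26
Full months: November 30, December 31, January 31
Days into February 2027: 27
Total = 26 + 30 + 31 + 31 + 27 = 145 days


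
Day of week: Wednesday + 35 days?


Wednesday

Start: Wednesday (index 2)
(2 + 35) mod 7
= 37 mod 7
= 2
Index 2 → Wednesday


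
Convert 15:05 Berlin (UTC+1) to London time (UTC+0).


14:05

Time difference = UTC+0 - UTC+1 = -1 hours
New hour = (15 -1) mod 24
= 14 mod 24 = 14
Minutes unchanged → 14:05


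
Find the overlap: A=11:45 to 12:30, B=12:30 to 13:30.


Meeting A: 705-750 (in minutes from midnight)
Meeting B: 750-810
Overlap start = max(705, 750) = 750
Overlap end = min(750, 810) = 750
Overlap = max(0, 750 - 750) = 0 min

0 minutes


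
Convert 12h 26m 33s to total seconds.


44793 seconds

Hours: 12 × 3600 = 43200
Minutes: 26 × 60 = 1560
Seconds: 33
Total = 43200 + 1560 + 33 = 44793


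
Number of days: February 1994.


28 days

Month: February (month 2)
February: 28 or 29 (leap year)
1994 leap year? No


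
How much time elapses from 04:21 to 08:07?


End time in minutes: 8×60 + 7 = 487
Start time in minutes: 4×60 + 21 = 261
Difference = 487 - 261 = 226 minutes
= 3 hours 46 minutes

3h 46m


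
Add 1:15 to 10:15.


Start: 615 minutes from midnight
Add: 75 minutes
Total: 690 minutes
Hours: 690 ÷ 60 = 11 remainder 30

11:30


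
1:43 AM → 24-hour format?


01:43

Input: 1:43 AM
AM hour stays: 1


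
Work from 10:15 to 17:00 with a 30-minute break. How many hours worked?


Total time = (17×60+0) - (10×60+15)
= 1020 - 615 = 405 min
Minus break: 405 - 30 = 375 min
= 6h 15m

6h 15m (375 minutes)


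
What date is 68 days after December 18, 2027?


February 24, 2028

Start: December 18, 2027
Add 68 days
December 18 → January 1: 31 - 18 + 1 = 14 days (68 - 14 = 54 left)
January 1 → February 1: 31 - 1 + 1 = 31 days (54 - 31 = 23 left)
February 1 + 23 = February 24, 2028


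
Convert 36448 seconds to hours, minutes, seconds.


Hours: 36448 ÷ 3600 = 10 remainder 448
Minutes: 448 ÷ 60 = 7 remainder 28
Seconds: 28

10h 7m 28s


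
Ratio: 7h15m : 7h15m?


Duration 1: 435 minutes
Duration 2: 435 minutes
Ratio = 435:435
GCD = 435
Simplified = 1:1
As a decimal: 1/1 = 1.00

1:1 (1.00)


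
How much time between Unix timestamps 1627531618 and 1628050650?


Difference = 1628050650 - 1627531618 = 519032 seconds
In hours: 519032 / 3600 ≈ 144.2
In days: 519032 / 86400 ≈ 6.01

519032 seconds (144.2 hours / 6.01 days)


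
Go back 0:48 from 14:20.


13:32

Start: 860 minutes from midnight
Subtract: 48 minutes
Remaining: 860 - 48 = 812
Hours: 13, Minutes: 32


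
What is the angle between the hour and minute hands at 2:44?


Hour hand = 2×30 + 44×0.5 = 82.0°
Minute hand = 44×6 = 264°
Difference = |82.0 - 264| = 182.0°
Since > 180°: 360 - 182.0 = 178.0°

178.0°


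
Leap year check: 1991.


No

Rules: divisible by 4 AND (not by 100 OR by 400)
1991 ÷ 4 = 497 remainder 3 → not divisible by 4
Not divisible by 4 → not a leap year


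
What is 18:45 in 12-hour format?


Hour: 18
18 - 12 = 6 → PM

6:45 PM


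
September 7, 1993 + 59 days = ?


Start: September 7, 1993
Add 59 days
September 7 → October 1: 30 - 7 + 1 = 24 days (59 - 24 = 35 left)
October 1 → November 1: 31 - 1 + 1 = 31 days (35 - 31 = 4 left)
November 1 + 4 = November 5, 1993

November 5, 1993


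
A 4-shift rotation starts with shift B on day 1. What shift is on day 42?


Shifts: A, B, C, D
Start: B (index 1)
Day 42: (1 + 42 - 1) mod 4
= 42 mod 4
= 2
Index 2 → shift C

Shift C


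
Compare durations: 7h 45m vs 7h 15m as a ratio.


Duration 1: 465 minutes
Duration 2: 435 minutes
Ratio = 465:435
GCD = 15
Simplified = 31:29
As a decimal: 31/29 ≈ 1.07

31:29 (1.07)


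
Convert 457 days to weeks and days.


Weeks: 457 ÷ 7 = 65 remainder 2

65 weeks 2 days


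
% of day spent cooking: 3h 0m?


Time: 180 minutes
Day: 1440 minutes
Percentage = (180/1440) × 100 = 12.5%

12.5%


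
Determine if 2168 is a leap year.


Yes

Rules: divisible by 4 AND (not by 100 OR by 400)
2168 ÷ 4 = 542 exactly → divisible by 4
2168 ÷ 100 = 21 remainder 68 → not divisible by 100
Divisible by 4 but not by 100 → leap year


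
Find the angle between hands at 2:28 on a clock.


Hour hand = 2×30 + 28×0.5 = 74.0°
Minute hand = 28×6 = 168°
Difference = |74.0 - 168| = 94.0°

94.0°


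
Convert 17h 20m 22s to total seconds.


Hours: 17 × 3600 = 61200
Minutes: 20 × 60 = 1200
Seconds: 22
Total = 61200 + 1200 + 22 = 62422

62422 seconds


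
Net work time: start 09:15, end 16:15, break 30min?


6h 30m (390 minutes)

Total time = (16×60+15) - (9×60+15)
= 975 - 555 = 420 min
Minus break: 420 - 30 = 390 min
= 6h 30m


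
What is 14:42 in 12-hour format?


Hour: 14
14 - 12 = 2 → PM

2:42 PM


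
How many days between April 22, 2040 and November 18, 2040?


210 days

From April 22, 2040 to November 18, 2040
Rest of April 2040: 30 - 22 = 8
Full months: May 31, June 30, July 31, August 31, September 30, October 31
Days into November 2040: 18
Total = 8 + 31 + 30 + 31 + 31 + 30 + 31 + 18 = 210 days


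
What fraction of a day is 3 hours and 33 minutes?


0.1479 (14.79%)

Total minutes: 3×60 + 33 = 213
Day = 24×60 = 1440 minutes
Fraction = 213/1440 ≈ 0.1479
As a percentage: 213/1440 × 100 ≈ 14.79%


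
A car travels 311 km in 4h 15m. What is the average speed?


73.2 km/h

Distance: 311 km
Time: 4h 15m = 255 min = 255/60 = 17/4 hours
Speed = 311 ÷ (17/4) = 311 × 4 / 17 = 1244/17 ≈ 73.2 km/h


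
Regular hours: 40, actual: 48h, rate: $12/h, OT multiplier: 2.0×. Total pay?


Regular: 40h × $12 = $480.00
Overtime: 48 - 40 = 8h
OT pay: 8h × $12 × 2.0 = $192.00
Total = $480.00 + $192.00 = $672.00

$672.00


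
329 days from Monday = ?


Start: Monday (index 0)
(0 + 329) mod 7
= 329 mod 7
= 0
Index 0 → Monday

Monday


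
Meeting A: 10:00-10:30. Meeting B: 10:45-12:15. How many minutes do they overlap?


Meeting A: 600-630 (in minutes from midnight)
Meeting B: 645-735
Overlap start = max(600, 645) = 645
Overlap end = min(630, 735) = 630
Overlap = max(0, 630 - 645) = 0 min

0 minutes


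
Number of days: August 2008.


Month: August (month 8)
August has 31 days

31 days


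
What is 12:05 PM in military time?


12:05

Input: 12:05 PM
12 PM → 12 (noon)


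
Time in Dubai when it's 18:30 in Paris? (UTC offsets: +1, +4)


Time difference = UTC+4 - UTC+1 = +3 hours
New hour = (18 + 3) mod 24
= 21 mod 24 = 21
Minutes unchanged → 21:30

21:30


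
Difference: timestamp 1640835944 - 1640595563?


240381 seconds (66.8 hours / 2.78 days)

Difference = 1640835944 - 1640595563 = 240381 seconds
In hours: 240381 / 3600 ≈ 66.8
In days: 240381 / 86400 ≈ 2.78


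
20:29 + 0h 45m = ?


21:14

Start: 1229 minutes from midnight
Add: 45 minutes
Total: 1274 minutes
Hours: 1274 ÷ 60 = 21 remainder 14


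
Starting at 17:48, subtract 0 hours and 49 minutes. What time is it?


16:59

Start: 1068 minutes from midnight
Subtract: 49 minutes
Remaining: 1068 - 49 = 1019
Hours: 16, Minutes: 59


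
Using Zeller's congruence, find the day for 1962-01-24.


Wednesday

Zeller's congruence:
q=24, m=13, k=61, j=19
h = (24 + ⌊13×14/5⌋ + 61 + ⌊61/4⌋ + ⌊19/4⌋ - 2×19) mod 7
= (24 + 36 + 61 + 15 + 4 - 38) mod 7
= 102 mod 7 = 4
h=4 → Wednesday


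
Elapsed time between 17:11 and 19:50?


End time in minutes: 19×60 + 50 = 1190
Start time in minutes: 17×60 + 11 = 1031
Difference = 1190 - 1031 = 159 minutes
= 2 hours 39 minutes

2h 39m


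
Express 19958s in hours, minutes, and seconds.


Hours: 19958 ÷ 3600 = 5 remainder 1958
Minutes: 1958 ÷ 60 = 32 remainder 38
Seconds: 38

5h 32m 38s


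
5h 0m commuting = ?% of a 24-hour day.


Time: 300 minutes
Day: 1440 minutes
Percentage = (300/1440) × 100 ≈ 20.8%

20.8%


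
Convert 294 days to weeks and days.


Weeks: 294 ÷ 7 = 42 remainder 0

42 weeks 0 days


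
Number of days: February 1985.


Month: February (month 2)
February: 28 or 29 (leap year)
1985 leap year? No

28 days


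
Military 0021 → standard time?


Hour: 0
0 → 12 AM (midnight)

12:21 AM


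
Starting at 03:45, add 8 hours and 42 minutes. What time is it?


Start: 225 minutes from midnight
Add: 522 minutes
Total: 747 minutes
Hours: 747 ÷ 60 = 12 remainder 27

12:27


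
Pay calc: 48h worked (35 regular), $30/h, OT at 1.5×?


$1635.00

Regular: 35h × $30 = $1050.00
Overtime: 48 - 35 = 13h
OT pay: 13h × $30 × 1.5 = $585.00
Total = $1050.00 + $585.00 = $1635.00


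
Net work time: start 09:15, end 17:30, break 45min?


7h 30m (450 minutes)

Total time = (17×60+30) - (9×60+15)
= 1050 - 555 = 495 min
Minus break: 495 - 45 = 450 min
= 7h 30m


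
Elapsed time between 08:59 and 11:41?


End time in minutes: 11×60 + 41 = 701
Start time in minutes: 8×60 + 59 = 539
Difference = 701 - 539 = 162 minutes
= 2 hours 42 minutes

2h 42m


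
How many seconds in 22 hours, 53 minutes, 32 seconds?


82412 seconds

Hours: 22 × 3600 = 79200
Minutes: 53 × 60 = 3180
Seconds: 32
Total = 79200 + 3180 + 32 = 82412


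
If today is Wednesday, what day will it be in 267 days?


Start: Wednesday (index 2)
(2 + 267) mod 7
= 269 mod 7
= 3
Index 3 → Thursday

Thursday


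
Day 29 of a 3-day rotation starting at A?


Shifts: A, B, C
Start: A (index 0)
Day 29: (0 + 29 - 1) mod 3
= 28 mod 3
= 1
Index 1 → shift B

Shift B


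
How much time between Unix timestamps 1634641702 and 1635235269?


593567 seconds (164.9 hours / 6.87 days)

Difference = 1635235269 - 1634641702 = 593567 seconds
In hours: 593567 / 3600 ≈ 164.9
In days: 593567 / 86400 ≈ 6.87


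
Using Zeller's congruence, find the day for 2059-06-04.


Wednesday

Zeller's congruence:
q=4, m=6, k=59, j=20
h = (4 + ⌊13×7/5⌋ + 59 + ⌊59/4⌋ + ⌊20/4⌋ - 2×20) mod 7
= (4 + 18 + 59 + 14 + 5 - 40) mod 7
= 60 mod 7 = 4
h=4 → Wednesday


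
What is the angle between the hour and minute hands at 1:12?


Hour hand = 1×30 + 12×0.5 = 36.0°
Minute hand = 12×6 = 72°
Difference = |36.0 - 72| = 36.0°

36.0°


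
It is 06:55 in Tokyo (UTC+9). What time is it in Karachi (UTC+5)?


Time difference = UTC+5 - UTC+9 = -4 hours
New hour = (6 -4) mod 24
= 2 mod 24 = 2
Minutes unchanged → 02:55

02:55


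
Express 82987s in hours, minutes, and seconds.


23h 3m 7s

Hours: 82987 ÷ 3600 = 23 remainder 187
Minutes: 187 ÷ 60 = 3 remainder 7
Seconds: 7


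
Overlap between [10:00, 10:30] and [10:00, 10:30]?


Meeting A: 600-630 (in minutes from midnight)
Meeting B: 600-630
Overlap start = max(600, 600) = 600
Overlap end = min(630, 630) = 630
Overlap = max(0, 630 - 600) = 30 min

30 minutes


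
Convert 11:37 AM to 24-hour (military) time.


Input: 11:37 AM
AM hour stays: 11

11:37


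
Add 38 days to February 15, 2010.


March 25, 2010

Start: February 15, 2010
Add 38 days
February 15 → March 1: 28 - 15 + 1 = 14 days (38 - 14 = 24 left)
March 1 + 24 = March 25, 2010


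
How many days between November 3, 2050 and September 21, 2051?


From November 3, 2050 to September 21, 2051
Rest of November 2050: 30 - 3 = 27
Full months: December 31, January 31, February 2051 28, March 31, April 30, May 31, June 30, July 31, August 31
Days into September 2051: 21
Total = 27 + 31 + 31 + 28 + 31 + 30 + 31 + 30 + 31 + 31 + 21 = 322 days

322 days


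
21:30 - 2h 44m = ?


18:46

Start: 1290 minutes from midnight
Subtract: 164 minutes
Remaining: 1290 - 164 = 1126
Hours: 18, Minutes: 46


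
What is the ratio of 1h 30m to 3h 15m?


6:13 (0.46)

Duration 1: 90 minutes
Duration 2: 195 minutes
Ratio = 90:195
GCD = 15
Simplified = 6:13
As a decimal: 6/13 ≈ 0.46


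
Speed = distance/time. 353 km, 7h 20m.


Distance: 353 km
Time: 7h 20m = 440 min = 440/60 = 22/3 hours
Speed = 353 ÷ (22/3) = 353 × 3 / 22 = 1059/22 ≈ 48.1 km/h

48.1 km/h


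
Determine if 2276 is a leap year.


Rules: divisible by 4 AND (not by 100 OR by 400)
2276 ÷ 4 = 569 exactly → divisible by 4
2276 ÷ 100 = 22 remainder 76 → not divisible by 100
Divisible by 4 but not by 100 → leap year

Yes


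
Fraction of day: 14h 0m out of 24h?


0.5833 (58.33%)

Total minutes: 14×60 + 0 = 840
Day = 24×60 = 1440 minutes
Fraction = 840/1440 ≈ 0.5833
As a percentage: 840/1440 × 100 ≈ 58.33%


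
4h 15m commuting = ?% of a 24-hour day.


Time: 255 minutes
Day: 1440 minutes
Percentage = (255/1440) × 100 ≈ 17.7%

17.7%


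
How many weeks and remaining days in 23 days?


3 weeks 2 days

Weeks: 23 ÷ 7 = 3 remainder 2


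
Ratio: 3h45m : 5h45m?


15:23 (0.65)

Duration 1: 225 minutes
Duration 2: 345 minutes
Ratio = 225:345
GCD = 15
Simplified = 15:23
As a decimal: 15/23 ≈ 0.65


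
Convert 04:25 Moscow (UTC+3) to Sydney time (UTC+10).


Time difference = UTC+10 - UTC+3 = +7 hours
New hour = (4 + 7) mod 24
= 11 mod 24 = 11
Minutes unchanged → 11:25

11:25


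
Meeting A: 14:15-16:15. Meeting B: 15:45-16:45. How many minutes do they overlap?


Meeting A: 855-975 (in minutes from midnight)
Meeting B: 945-1005
Overlap start = max(855, 945) = 945
Overlap end = min(975, 1005) = 975
Overlap = max(0, 975 - 945) = 30 min

30 minutes


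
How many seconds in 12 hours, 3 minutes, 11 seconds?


43391 seconds

Hours: 12 × 3600 = 43200
Minutes: 3 × 60 = 180
Seconds: 11
Total = 43200 + 180 + 11 = 43391


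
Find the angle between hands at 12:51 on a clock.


79.5°

Hour hand (12 ≡ 0 on the dial): 0×30 + 51×0.5 = 25.5°
Minute hand = 51×6 = 306°
Difference = |25.5 - 306| = 280.5°
Since > 180°: 360 - 280.5 = 79.5°


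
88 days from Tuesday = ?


Start: Tuesday (index 1)
(1 + 88) mod 7
= 89 mod 7
= 5
Index 5 → Saturday

Saturday


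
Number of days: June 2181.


30 days

Month: June (month 6)
June has 30 days


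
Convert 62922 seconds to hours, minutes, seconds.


Hours: 62922 ÷ 3600 = 17 remainder 1722
Minutes: 1722 ÷ 60 = 28 remainder 42
Seconds: 42

17h 28m 42s


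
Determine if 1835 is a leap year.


No

Rules: divisible by 4 AND (not by 100 OR by 400)
1835 ÷ 4 = 458 remainder 3 → not divisible by 4
Not divisible by 4 → not a leap year


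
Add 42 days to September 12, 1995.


Start: September 12, 1995
Add 42 days
September 12 → October 1: 30 - 12 + 1 = 19 days (42 - 19 = 23 left)
October 1 + 23 = October 24, 1995

October 24, 1995


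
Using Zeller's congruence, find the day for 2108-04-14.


Saturday

Zeller's congruence:
q=14, m=4, k=8, j=21
h = (14 + ⌊13×5/5⌋ + 8 + ⌊8/4⌋ + ⌊21/4⌋ - 2×21) mod 7
= (14 + 13 + 8 + 2 + 5 - 42) mod 7
= 0 mod 7 = 0
h=0 → Saturday


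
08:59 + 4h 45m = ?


13:44

Start: 539 minutes from midnight
Add: 285 minutes
Total: 824 minutes
Hours: 824 ÷ 60 = 13 remainder 44


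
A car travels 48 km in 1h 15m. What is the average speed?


Distance: 48 km
Time: 1h 15m = 75 min = 75/60 = 5/4 hours
Speed = 48 ÷ (5/4) = 48 × 4 / 5 = 192/5 = 38.4 km/h

38.4 km/h


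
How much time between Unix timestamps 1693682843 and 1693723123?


Difference = 1693723123 - 1693682843 = 40280 seconds
In hours: 40280 / 3600 ≈ 11.2
In days: 40280 / 86400 ≈ 0.47

40280 seconds (11.2 hours / 0.47 days)


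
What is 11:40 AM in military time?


Input: 11:40 AM
AM hour stays: 11

11:40


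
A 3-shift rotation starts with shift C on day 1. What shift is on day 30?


Shifts: A, B, C
Start: C (index 2)
Day 30: (2 + 30 - 1) mod 3
= 31 mod 3
= 1
Index 1 → shift B

Shift B


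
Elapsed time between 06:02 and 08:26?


2h 24m

End time in minutes: 8×60 + 26 = 506
Start time in minutes: 6×60 + 2 = 362
Difference = 506 - 362 = 144 minutes
= 2 hours 24 minutes


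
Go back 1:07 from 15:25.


14:18

Start: 925 minutes from midnight
Subtract: 67 minutes
Remaining: 925 - 67 = 858
Hours: 14, Minutes: 18


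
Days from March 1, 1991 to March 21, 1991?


From March 1, 1991 to March 21, 1991
Same month: 21 - 1 = 20 days

20 days


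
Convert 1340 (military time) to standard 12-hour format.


Hour: 13
13 - 12 = 1 → PM

1:40 PM


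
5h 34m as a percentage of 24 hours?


Total minutes: 5×60 + 34 = 334
Day = 24×60 = 1440 minutes
Fraction = 334/1440 ≈ 0.2319
As a percentage: 334/1440 × 100 ≈ 23.19%

0.2319 (23.19%)


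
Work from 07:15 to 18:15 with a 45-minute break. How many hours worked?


10h 15m (615 minutes)

Total time = (18×60+15) - (7×60+15)
= 1095 - 435 = 660 min
Minus break: 660 - 45 = 615 min
= 10h 15m


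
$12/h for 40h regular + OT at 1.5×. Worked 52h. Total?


$696.00

Regular: 40h × $12 = $480.00
Overtime: 52 - 40 = 12h
OT pay: 12h × $12 × 1.5 = $216.00
Total = $480.00 + $216.00 = $696.00


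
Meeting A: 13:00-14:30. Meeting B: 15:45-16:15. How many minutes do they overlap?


0 minutes

Meeting A: 780-870 (in minutes from midnight)
Meeting B: 945-975
Overlap start = max(780, 945) = 945
Overlap end = min(870, 975) = 870
Overlap = max(0, 870 - 945) = 0 min


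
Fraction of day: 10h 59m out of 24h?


0.4576 (45.76%)

Total minutes: 10×60 + 59 = 659
Day = 24×60 = 1440 minutes
Fraction = 659/1440 ≈ 0.4576
As a percentage: 659/1440 × 100 ≈ 45.76%


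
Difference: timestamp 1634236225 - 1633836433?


399792 seconds (111.1 hours / 4.63 days)

Difference = 1634236225 - 1633836433 = 399792 seconds
In hours: 399792 / 3600 ≈ 111.1
In days: 399792 / 86400 ≈ 4.63


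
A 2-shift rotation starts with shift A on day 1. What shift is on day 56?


Shift B

Shifts: A, B
Start: A (index 0)
Day 56: (0 + 56 - 1) mod 2
= 55 mod 2
= 1
Index 1 → shift B


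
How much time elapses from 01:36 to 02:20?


0h 44m

End time in minutes: 2×60 + 20 = 140
Start time in minutes: 1×60 + 36 = 96
Difference = 140 - 96 = 44 minutes
= 0 hours 44 minutes


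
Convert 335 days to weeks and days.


Weeks: 335 ÷ 7 = 47 remainder 6

47 weeks 6 days


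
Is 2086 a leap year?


No

Rules: divisible by 4 AND (not by 100 OR by 400)
2086 ÷ 4 = 521 remainder 2 → not divisible by 4
Not divisible by 4 → not a leap year


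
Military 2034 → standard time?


8:34 PM

Hour: 20
20 - 12 = 8 → PM


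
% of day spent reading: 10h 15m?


Time: 615 minutes
Day: 1440 minutes
Percentage = (615/1440) × 100 ≈ 42.7%

42.7%


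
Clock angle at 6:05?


Hour hand = 6×30 + 5×0.5 = 182.5°
Minute hand = 5×6 = 30°
Difference = |182.5 - 30| = 152.5°

152.5°


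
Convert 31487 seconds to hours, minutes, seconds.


8h 44m 47s

Hours: 31487 ÷ 3600 = 8 remainder 2687
Minutes: 2687 ÷ 60 = 44 remainder 47
Seconds: 47


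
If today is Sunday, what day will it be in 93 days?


Tuesday

Start: Sunday (index 6)
(6 + 93) mod 7
= 99 mod 7
= 1
Index 1 → Tuesday


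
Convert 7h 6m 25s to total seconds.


Hours: 7 × 3600 = 25200
Minutes: 6 × 60 = 360
Seconds: 25
Total = 25200 + 360 + 25 = 25585

25585 seconds


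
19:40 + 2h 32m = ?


Start: 1180 minutes from midnight
Add: 152 minutes
Total: 1332 minutes
Hours: 1332 ÷ 60 = 22 remainder 12

22:12


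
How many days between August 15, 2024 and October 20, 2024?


66 days

From August 15, 2024 to October 20, 2024
Rest of August 2024: 31 - 15 = 16
Full months: September 30
Days into October 2024: 20
Total = 16 + 30 + 20 = 66 days


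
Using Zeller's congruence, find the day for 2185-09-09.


Zeller's congruence:
q=9, m=9, k=85, j=21
h = (9 + ⌊13×10/5⌋ + 85 + ⌊85/4⌋ + ⌊21/4⌋ - 2×21) mod 7
= (9 + 26 + 85 + 21 + 5 - 42) mod 7
= 104 mod 7 = 6
h=6 → Friday

Friday


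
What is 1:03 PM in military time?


Input: 1:03 PM
PM: 1 + 12 = 13

13:03


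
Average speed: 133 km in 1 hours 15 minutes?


106.4 km/h

Distance: 133 km
Time: 1h 15m = 75 min = 75/60 = 5/4 hours
Speed = 133 ÷ (5/4) = 133 × 4 / 5 = 532/5 = 106.4 km/h


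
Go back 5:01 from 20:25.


15:24

Start: 1225 minutes from midnight
Subtract: 301 minutes
Remaining: 1225 - 301 = 924
Hours: 15, Minutes: 24


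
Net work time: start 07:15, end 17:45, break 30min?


10h 0m (600 minutes)

Total time = (17×60+45) - (7×60+15)
= 1065 - 435 = 630 min
Minus break: 630 - 30 = 600 min
= 10h 0m


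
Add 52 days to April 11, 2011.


Start: April 11, 2011
Add 52 days
April 11 → May 1: 30 - 11 + 1 = 20 days (52 - 20 = 32 left)
May 1 → June 1: 31 - 1 + 1 = 31 days (32 - 31 = 1 left)
June 1 + 1 = June 2, 2011

June 2, 2011


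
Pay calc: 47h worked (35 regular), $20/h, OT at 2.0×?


Regular: 35h × $20 = $700.00
Overtime: 47 - 35 = 12h
OT pay: 12h × $20 × 2.0 = $480.00
Total = $700.00 + $480.00 = $1180.00

$1180.00


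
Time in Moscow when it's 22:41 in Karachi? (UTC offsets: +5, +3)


Time difference = UTC+3 - UTC+5 = -2 hours
New hour = (22 -2) mod 24
= 20 mod 24 = 20
Minutes unchanged → 20:41

20:41


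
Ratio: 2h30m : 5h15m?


Duration 1: 150 minutes
Duration 2: 315 minutes
Ratio = 150:315
GCD = 15
Simplified = 10:21
As a decimal: 10/21 ≈ 0.48

10:21 (0.48)


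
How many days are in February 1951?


Month: February (month 2)
February: 28 or 29 (leap year)
1951 leap year? No

28 days


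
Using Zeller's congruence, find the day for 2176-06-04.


Tuesday

Zeller's congruence:
q=4, m=6, k=76, j=21
h = (4 + ⌊13×7/5⌋ + 76 + ⌊76/4⌋ + ⌊21/4⌋ - 2×21) mod 7
= (4 + 18 + 76 + 19 + 5 - 42) mod 7
= 80 mod 7 = 3
h=3 → Tuesday


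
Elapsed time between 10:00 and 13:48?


End time in minutes: 13×60 + 48 = 828
Start time in minutes: 10×60 + 0 = 600
Difference = 828 - 600 = 228 minutes
= 3 hours 48 minutes

3h 48m


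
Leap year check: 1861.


No

Rules: divisible by 4 AND (not by 100 OR by 400)
1861 ÷ 4 = 465 remainder 1 → not divisible by 4
Not divisible by 4 → not a leap year


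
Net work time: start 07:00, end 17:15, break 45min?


Total time = (17×60+15) - (7×60+0)
= 1035 - 420 = 615 min
Minus break: 615 - 45 = 570 min
= 9h 30m

9h 30m (570 minutes)


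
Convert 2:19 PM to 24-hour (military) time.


Input: 2:19 PM
PM: 2 + 12 = 14

14:19


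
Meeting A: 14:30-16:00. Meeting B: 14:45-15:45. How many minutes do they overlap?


Meeting A: 870-960 (in minutes from midnight)
Meeting B: 885-945
Overlap start = max(870, 885) = 885
Overlap end = min(960, 945) = 945
Overlap = max(0, 945 - 885) = 60 min

60 minutes


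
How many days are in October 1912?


31 days

Month: October (month 10)
October has 31 days


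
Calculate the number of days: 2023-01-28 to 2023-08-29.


213 days

From January 28, 2023 to August 29, 2023
Rest of January 2023: 31 - 28 = 3
Full months: February 2023 28, March 31, April 30, May 31, June 30, July 31
Days into August 2023: 29
Total = 3 + 28 + 31 + 30 + 31 + 30 + 31 + 29 = 213 days


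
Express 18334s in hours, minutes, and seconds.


5h 5m 34s

Hours: 18334 ÷ 3600 = 5 remainder 334
Minutes: 334 ÷ 60 = 5 remainder 34
Seconds: 34


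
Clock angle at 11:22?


Hour hand = 11×30 + 22×0.5 = 341.0°
Minute hand = 22×6 = 132°
Difference = |341.0 - 132| = 209.0°
Since > 180°: 360 - 209.0 = 151.0°

151.0°


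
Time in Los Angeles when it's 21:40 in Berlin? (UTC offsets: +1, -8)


Time difference = UTC-8 - UTC+1 = -9 hours
New hour = (21 -9) mod 24
= 12 mod 24 = 12
Minutes unchanged → 12:40

12:40


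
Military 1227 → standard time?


Hour: 12
12 → 12 PM (noon)

12:27 PM


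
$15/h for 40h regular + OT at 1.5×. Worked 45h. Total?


$712.50

Regular: 40h × $15 = $600.00
Overtime: 45 - 40 = 5h
OT pay: 5h × $15 × 1.5 = $112.50
Total = $600.00 + $112.50 = $712.50


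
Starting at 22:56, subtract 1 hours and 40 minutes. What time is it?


Start: 1376 minutes from midnight
Subtract: 100 minutes
Remaining: 1376 - 100 = 1276
Hours: 21, Minutes: 16

21:16


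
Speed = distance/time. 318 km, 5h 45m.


Distance: 318 km
Time: 5h 45m = 345 min = 345/60 = 23/4 hours
Speed = 318 ÷ (23/4) = 318 × 4 / 23 = 1272/23 ≈ 55.3 km/h

55.3 km/h


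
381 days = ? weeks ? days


Weeks: 381 ÷ 7 = 54 remainder 3

54 weeks 3 days
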